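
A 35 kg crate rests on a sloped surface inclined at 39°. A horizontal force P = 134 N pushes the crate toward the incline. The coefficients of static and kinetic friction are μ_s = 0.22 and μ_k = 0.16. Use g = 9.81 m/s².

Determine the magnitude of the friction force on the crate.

f ≈ 56.2 N (up the incline)

Resolve perpendicular to the incline: N = m g cos θ + P sin θ = 35×9.81×cos 39° + 134×sin 39° = 351.2 N.
Along the incline, the net driving force (taking up-slope positive) is P cos θ − m g sin θ = 104.1 − 216.1 = -111.9 N, so equilibrium requires friction f = 111.9 N (up-slope).
The limit of static friction is μ_s N = 77.26 N.
The required 111.9 N exceeds the static limit, so the crate slides down-slope and f = μ_k N = 0.16×351.2 = 56.2 N.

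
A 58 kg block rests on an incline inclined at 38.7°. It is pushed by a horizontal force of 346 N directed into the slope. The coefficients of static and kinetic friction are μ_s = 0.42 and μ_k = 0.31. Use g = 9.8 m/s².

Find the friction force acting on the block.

f ≈ 85.4 N (up the incline)

The horizontal push has a component P sin θ into the surface, so N = m g cos θ + P sin θ = 443.6 + 216.3 = 659.9 N.
Parallel to the incline: P cos θ − m g sin θ = 270 − 355.4 = -85.36 N; the friction needed to balance this is 85.36 N acting up the slope.
The limit of static friction is μ_s N = 277.2 N.
Since 85.36 N is within the 277.2 N limit, the block stays put and friction is exactly 85.4 N.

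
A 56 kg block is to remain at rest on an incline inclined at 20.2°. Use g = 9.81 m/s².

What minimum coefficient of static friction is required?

At the slip threshold m g sin θ = μ_s m g cos θ, so μ_s,min = tan θ.
μ_s,min = tan 20.2° = 0.368.

μ_s,min ≈ 0.368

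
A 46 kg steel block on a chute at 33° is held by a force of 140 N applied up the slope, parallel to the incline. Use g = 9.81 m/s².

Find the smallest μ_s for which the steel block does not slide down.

μ_s,min ≈ 0.279

N = m g cos θ = 378.5 N.
Friction must make up the shortfall along the incline: f = m g sin θ − P = 245.8 − 140 = 105.8 N.
At the threshold f = μ_s N, so μ_s,min = 105.8/378.5 = 0.279.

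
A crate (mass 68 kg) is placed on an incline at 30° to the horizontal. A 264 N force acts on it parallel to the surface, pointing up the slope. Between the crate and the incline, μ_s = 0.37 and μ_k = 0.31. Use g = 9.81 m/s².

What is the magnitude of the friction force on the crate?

f ≈ 69.5 N (up the incline)

Normal force: N = m g cos θ = 68 × 9.81 × cos 30° = 577.7 N.
Parallel to the incline, ΣF = 0 gives f = m g sin θ − P = 333.5 − 264 = 69.54 N (up-slope positive).
The static-friction ceiling is μ_s N = 0.37 × 577.7 = 213.8 N.
Since |69.54| ≤ 213.8 N, static friction is sufficient; f equals the required value, not μ_s N.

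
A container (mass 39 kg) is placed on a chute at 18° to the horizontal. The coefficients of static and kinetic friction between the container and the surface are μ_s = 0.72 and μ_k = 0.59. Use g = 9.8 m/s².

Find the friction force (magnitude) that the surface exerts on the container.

The normal reaction is N = m g cos θ = 363.5 N.
Along the slope the weight component is m g sin θ = 118.1 N; friction must supply exactly this, acting up-slope.
Maximum static friction available: μ_s N = 0.72 × 363.5 = 261.7 N.
Since |118.1| ≤ 261.7 N, no slip — friction simply equals what equilibrium demands.

f ≈ 118 N (up the incline)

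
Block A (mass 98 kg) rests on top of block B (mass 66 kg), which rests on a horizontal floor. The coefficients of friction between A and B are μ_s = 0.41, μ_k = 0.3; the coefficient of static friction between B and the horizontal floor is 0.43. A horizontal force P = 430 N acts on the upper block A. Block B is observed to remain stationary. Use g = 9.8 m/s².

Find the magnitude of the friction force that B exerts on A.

f ≈ 288 N

Between the blocks, N₁ = m_A g = 960.4 N.
So the A–B interface can sustain at most μ_s N₁ = 393.8 N of static friction.
Since P = 430 N > 393.8 N, A slides on B; the A–B friction is kinetic: f₁ = μ_k N₁ = 0.3×960.4 = 288 N.
By Newton's third law B feels 288 N forward from A. With B stationary, the floor's static friction on B balances it: f₂ = 288 N (well within μ_s(m_A+m_B)g = 691.1 N).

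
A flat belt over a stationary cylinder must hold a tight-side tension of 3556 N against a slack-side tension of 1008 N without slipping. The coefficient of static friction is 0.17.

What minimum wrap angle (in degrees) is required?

T₂/T₁ = e^{μβ} → β = ln(T₂/T₁)/μ.
β = ln(3556/1008)/0.17 = 1.261/0.17 = 7.416 rad.
In degrees: β = 7.416 × 180/π = 425°.

β_min ≈ 425°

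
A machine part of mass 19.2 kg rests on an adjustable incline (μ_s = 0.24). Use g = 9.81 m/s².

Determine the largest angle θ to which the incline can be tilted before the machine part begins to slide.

θ_max ≈ 13.5°

At the slip threshold, m g sin θ = μ_s · m g cos θ, so tan θ = μ_s.
θ_max = arctan(0.24) = 13.5°.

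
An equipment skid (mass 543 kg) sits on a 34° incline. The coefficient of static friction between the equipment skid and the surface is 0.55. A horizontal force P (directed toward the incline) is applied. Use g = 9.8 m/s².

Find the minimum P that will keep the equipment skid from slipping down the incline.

P_min ≈ 483 N

The equipment skid tends to slide down (tan θ > μ_s), so at the point of impending slip friction acts up-slope at its limit: f = μ_s N.
Perpendicular to the incline: N = m g cos θ + P sin θ.
Along the incline: P cos θ + μ_s N = m g sin θ, i.e. P cos θ + μ_s (m g cos θ + P sin θ) = m g sin θ.
Solving, P (cos θ + μ_s sin θ) = m g (sin θ − μ_s cos θ), so P = 5320×0.1032/1.137 = 483 N.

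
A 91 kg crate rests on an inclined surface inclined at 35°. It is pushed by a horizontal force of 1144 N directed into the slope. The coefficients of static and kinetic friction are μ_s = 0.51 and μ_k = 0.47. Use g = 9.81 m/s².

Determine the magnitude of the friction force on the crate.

f ≈ 425 N (down the incline)

Resolve perpendicular to the incline: N = m g cos θ + P sin θ = 91×9.81×cos 35° + 1144×sin 35° = 1387 N.
Along the incline, the net driving force (taking up-slope positive) is P cos θ − m g sin θ = 937.1 − 512 = 425.1 N, so equilibrium requires friction f = -425.1 N (down-slope).
Maximum static friction: μ_s N = 0.51 × 1387 = 707.6 N.
Since 425.1 N is within the 707.6 N limit, the crate stays put and friction is exactly 425 N.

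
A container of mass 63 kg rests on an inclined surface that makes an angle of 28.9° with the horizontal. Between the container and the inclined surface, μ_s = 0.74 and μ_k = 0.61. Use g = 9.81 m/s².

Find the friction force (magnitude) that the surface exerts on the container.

The normal reaction is N = m g cos θ = 541.1 N.
Along the slope the weight component is m g sin θ = 298.7 N; friction must supply exactly this, acting up-slope.
Static friction can supply at most μ_s N = 400.4 N.
Since |298.7| ≤ 400.4 N, the container remains in static equilibrium and friction takes exactly the required value.

f ≈ 299 N (up the incline)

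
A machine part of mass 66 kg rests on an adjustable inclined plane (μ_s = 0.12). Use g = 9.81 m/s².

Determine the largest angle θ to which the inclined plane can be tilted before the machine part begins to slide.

At the slip threshold, m g sin θ = μ_s · m g cos θ, so tan θ = μ_s.
θ_max = arctan(0.12) = 6.84°.

θ_max ≈ 6.84°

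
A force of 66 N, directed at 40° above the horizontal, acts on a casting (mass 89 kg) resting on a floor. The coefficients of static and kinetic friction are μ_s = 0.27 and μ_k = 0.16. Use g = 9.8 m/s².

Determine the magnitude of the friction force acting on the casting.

Vertical equilibrium gives N = m g − P sin α = 829.8 N.
For equilibrium, f = P cos α = 66×cos 40° = 50.56 N.
The static-friction limit is μ_s N = 224 N.
Since 50.56 N does not exceed the limit, the casting stays at rest and f = 50.6 N.

f ≈ 50.6 N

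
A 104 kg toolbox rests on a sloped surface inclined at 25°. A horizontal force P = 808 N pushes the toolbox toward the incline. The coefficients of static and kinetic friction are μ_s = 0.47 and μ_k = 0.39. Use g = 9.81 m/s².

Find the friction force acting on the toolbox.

Resolve perpendicular to the incline: N = m g cos θ + P sin θ = 104×9.81×cos 25° + 808×sin 25° = 1266 N.
Parallel to the incline: P cos θ − m g sin θ = 732.3 − 431.2 = 301.1 N; the friction needed to balance this is 301.1 N acting down the slope.
The limit of static friction is μ_s N = 595.1 N.
|f_req| = 301.1 ≤ 595.1 N → the toolbox is in equilibrium; friction equals the required value.

f ≈ 301 N (down the incline)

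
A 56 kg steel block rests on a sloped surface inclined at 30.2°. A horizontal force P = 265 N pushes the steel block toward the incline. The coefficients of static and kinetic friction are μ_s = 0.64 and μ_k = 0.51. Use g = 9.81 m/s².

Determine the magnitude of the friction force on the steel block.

f ≈ 47.3 N (up the incline)

The horizontal push has a component P sin θ into the surface, so N = m g cos θ + P sin θ = 474.8 + 133.3 = 608.1 N.
Along the incline, the net driving force (taking up-slope positive) is P cos θ − m g sin θ = 229 − 276.3 = -47.31 N, so equilibrium requires friction f = 47.31 N (up-slope).
The limit of static friction is μ_s N = 389.2 N.
|f_req| = 47.31 ≤ 389.2 N → the steel block is in equilibrium; friction equals the required value.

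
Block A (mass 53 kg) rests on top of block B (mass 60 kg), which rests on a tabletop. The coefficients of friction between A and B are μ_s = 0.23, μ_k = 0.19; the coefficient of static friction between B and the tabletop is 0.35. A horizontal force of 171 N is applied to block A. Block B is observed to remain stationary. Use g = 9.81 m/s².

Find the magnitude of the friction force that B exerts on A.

f ≈ 98.8 N

The normal force B exerts on A is simply A's weight, N₁ = 519.9 N.
Maximum static friction on A from B: μ_s N₁ = 0.23×519.9 = 119.6 N.
P = 171 N exceeds that limit, so A slips over B and the interface friction becomes kinetic: f₁ = μ_k N₁ = 0.19×519.9 = 98.8 N.
B experiences an equal 98.8 N forward from A (third law). B is in equilibrium, so the floor supplies f₂ = 98.8 N of static friction (limit μ_s(m_A+m_B)g = 388 N, not exceeded).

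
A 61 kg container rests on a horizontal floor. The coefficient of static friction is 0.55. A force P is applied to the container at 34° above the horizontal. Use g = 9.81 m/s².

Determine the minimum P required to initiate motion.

N = m g − P sin α (the pull lifts the container).
At impending slip, P cos α = μ_s N = μ_s (m g − P sin α).
Solving: P (cos α + μ_s sin α) = μ_s m g → P = 0.55×598/(cos 34° + 0.55 sin 34°) = 329/1.137 = 290 N.

P ≈ 290 N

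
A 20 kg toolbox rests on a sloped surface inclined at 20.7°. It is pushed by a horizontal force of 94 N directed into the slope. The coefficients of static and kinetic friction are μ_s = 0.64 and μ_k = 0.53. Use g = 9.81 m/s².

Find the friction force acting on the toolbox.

f ≈ 18.6 N (down the incline)

Resolve perpendicular to the incline: N = m g cos θ + P sin θ = 20×9.81×cos 20.7° + 94×sin 20.7° = 216.8 N.
Along the incline, the net driving force (taking up-slope positive) is P cos θ − m g sin θ = 87.93 − 69.35 = 18.58 N, so equilibrium requires friction f = -18.58 N (down-slope).
The limit of static friction is μ_s N = 138.7 N.
Since 18.58 N is within the 138.7 N limit, the toolbox stays put and friction is exactly 18.6 N.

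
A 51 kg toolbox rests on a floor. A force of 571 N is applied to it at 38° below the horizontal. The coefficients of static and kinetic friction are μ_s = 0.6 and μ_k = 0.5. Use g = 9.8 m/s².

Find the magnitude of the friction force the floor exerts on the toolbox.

f ≈ 450 N

N = m g + P sin α = 499.8 + 571×sin 38° = 851.3 N.
For equilibrium, f = P cos α = 571×cos 38° = 450 N.
The static-friction limit is μ_s N = 510.8 N.
Since 450 N does not exceed the limit, the toolbox stays at rest and f = 450 N.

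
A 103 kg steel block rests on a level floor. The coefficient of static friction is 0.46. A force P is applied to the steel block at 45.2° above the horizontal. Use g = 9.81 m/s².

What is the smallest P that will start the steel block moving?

P ≈ 451 N

N = m g − P sin α (the pull lifts the steel block).
At impending slip, P cos α = μ_s N = μ_s (m g − P sin α).
Solving: P (cos α + μ_s sin α) = μ_s m g → P = 0.46×1010/(cos 45.2° + 0.46 sin 45.2°) = 465/1.031 = 451 N.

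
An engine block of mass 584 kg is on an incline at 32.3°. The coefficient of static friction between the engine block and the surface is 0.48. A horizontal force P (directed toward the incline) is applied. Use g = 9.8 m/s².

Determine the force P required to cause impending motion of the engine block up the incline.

P ≈ 9140 N

At impending motion up the slope, friction acts down-slope at its limit: f = μ_s N.
Perpendicular to the incline: N = m g cos θ + P sin θ.
Along the incline: P cos θ = m g sin θ + μ_s N = m g sin θ + μ_s (m g cos θ + P sin θ).
Solving, P (cos θ − μ_s sin θ) = m g (sin θ + μ_s cos θ), so P = 584×9.8×(sin 32.3° + 0.48 cos 32.3°)/(cos 32.3° − 0.48 sin 32.3°) = 5720×0.9401/0.5888 = 9140 N.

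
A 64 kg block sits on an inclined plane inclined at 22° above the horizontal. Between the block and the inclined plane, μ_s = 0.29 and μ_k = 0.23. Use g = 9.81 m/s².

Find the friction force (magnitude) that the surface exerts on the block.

The normal reaction is N = m g cos θ = 582.1 N.
Along the slope the weight component is m g sin θ = 235.2 N; friction must supply exactly this, acting up-slope.
Static friction can supply at most μ_s N = 168.8 N.
Since |235.2| > 168.8 N, static friction cannot hold it; the block slides down the incline and kinetic friction applies: f = μ_k N = 0.23 × 582.1 = 134 N.

f ≈ 134 N (up the incline)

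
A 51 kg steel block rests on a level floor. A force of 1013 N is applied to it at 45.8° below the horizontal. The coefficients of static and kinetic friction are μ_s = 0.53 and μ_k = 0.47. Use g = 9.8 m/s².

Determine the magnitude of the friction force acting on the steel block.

Vertical equilibrium gives N = m g + P sin α = 1226 N.
Horizontally, friction must balance P cos α = 706.2 N.
The static-friction limit is μ_s N = 649.8 N.
The required friction exceeds μ_s N, so the steel block moves and f = μ_k N = 576 N.

f ≈ 576 N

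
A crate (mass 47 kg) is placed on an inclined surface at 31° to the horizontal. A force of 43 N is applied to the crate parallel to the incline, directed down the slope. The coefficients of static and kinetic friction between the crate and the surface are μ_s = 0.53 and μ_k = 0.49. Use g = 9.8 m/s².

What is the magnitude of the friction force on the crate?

The normal reaction is N = m g cos θ = 394.8 N.
Parallel to the incline, ΣF = 0 gives f = m g sin θ + P = 237.2 + 43 = 280.2 N (up-slope positive).
Static friction can supply at most μ_s N = 209.2 N.
|280.2| exceeds 209.2 N, so the crate slips down-slope; friction is kinetic, f = μ_k N = 0.49×394.8 = 193 N.

f ≈ 193 N (up the incline)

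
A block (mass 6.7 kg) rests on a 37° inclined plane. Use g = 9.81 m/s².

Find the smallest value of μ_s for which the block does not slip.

At the slip threshold m g sin θ = μ_s m g cos θ, so μ_s,min = tan θ.
μ_s,min = tan 37° = 0.754.

μ_s,min ≈ 0.754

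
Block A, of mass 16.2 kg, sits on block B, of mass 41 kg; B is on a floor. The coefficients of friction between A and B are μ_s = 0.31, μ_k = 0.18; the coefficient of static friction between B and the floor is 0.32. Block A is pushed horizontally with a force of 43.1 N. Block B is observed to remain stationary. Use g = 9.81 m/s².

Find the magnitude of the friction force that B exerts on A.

The normal force B exerts on A is simply A's weight, N₁ = 158.9 N.
Maximum static friction on A from B: μ_s N₁ = 0.31×158.9 = 49.27 N.
Since P = 43.1 N ≤ 49.27 N, A does not slip on B; friction on A equals P = 43.1 N.
B experiences an equal 43.1 N forward from A (third law). B is in equilibrium, so the floor supplies f₂ = 43.1 N of static friction (limit μ_s(m_A+m_B)g = 179.6 N, not exceeded).

f ≈ 43.1 N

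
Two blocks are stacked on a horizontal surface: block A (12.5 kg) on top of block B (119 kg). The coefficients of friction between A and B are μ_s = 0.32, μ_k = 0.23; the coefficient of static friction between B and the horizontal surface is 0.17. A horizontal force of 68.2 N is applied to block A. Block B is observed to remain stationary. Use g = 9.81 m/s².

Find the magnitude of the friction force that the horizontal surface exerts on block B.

f ≈ 28.2 N

Between the blocks, N₁ = m_A g = 122.6 N.
Maximum static friction on A from B: μ_s N₁ = 0.32×122.6 = 39.24 N.
P = 68.2 N exceeds that limit, so A slips over B and the interface friction becomes kinetic: f₁ = μ_k N₁ = 0.23×122.6 = 28.2 N.
B experiences an equal 28.2 N forward from A (third law). B is in equilibrium, so the floor supplies f₂ = 28.2 N of static friction (limit μ_s(m_A+m_B)g = 219.3 N, not exceeded).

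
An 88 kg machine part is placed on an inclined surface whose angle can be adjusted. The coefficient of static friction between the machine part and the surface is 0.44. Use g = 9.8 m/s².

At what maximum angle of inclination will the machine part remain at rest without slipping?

At the slip threshold, m g sin θ = μ_s · m g cos θ, so tan θ = μ_s.
θ_max = arctan(0.44) = 23.7°.

θ_max ≈ 23.7°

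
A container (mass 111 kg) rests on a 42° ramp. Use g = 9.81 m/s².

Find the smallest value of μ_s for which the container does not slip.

At the slip threshold m g sin θ = μ_s m g cos θ, so μ_s,min = tan θ.
μ_s,min = tan 42° = 0.9.

μ_s,min ≈ 0.9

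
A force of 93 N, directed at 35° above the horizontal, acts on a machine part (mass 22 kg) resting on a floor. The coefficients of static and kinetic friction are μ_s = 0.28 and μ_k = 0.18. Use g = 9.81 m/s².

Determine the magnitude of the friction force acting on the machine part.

f ≈ 29.2 N

N = m g − P sin α = 215.8 − 93×sin 35° = 162.5 N.
For equilibrium, f = P cos α = 93×cos 35° = 76.18 N.
μ_s N = 0.28 × 162.5 = 45.49 N.
76.18 > 45.49 N → the machine part slides; f = μ_k N = 0.18×162.5 = 29.2 N.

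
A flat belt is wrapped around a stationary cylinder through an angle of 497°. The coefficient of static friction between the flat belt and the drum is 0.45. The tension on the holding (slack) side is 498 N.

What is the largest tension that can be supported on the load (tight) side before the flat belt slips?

At impending slip the capstan equation gives T₂/T₁ = e^{μβ} with β in radians.
β = 497° × π/180 = 8.674 rad.
e^{μβ} = e^{0.45×8.674} = 49.57.
T₂ = T₁ · e^{μβ} = 498 × 49.57 = 24700 N.

T_max ≈ 24700 N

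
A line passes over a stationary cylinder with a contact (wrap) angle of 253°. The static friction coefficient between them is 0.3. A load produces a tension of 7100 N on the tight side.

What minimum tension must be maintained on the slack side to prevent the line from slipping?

T_min ≈ 1890 N

Capstan equation at impending slip: T_tight/T_slack = e^{μβ}.
β = 253° = 4.416 rad; e^{μβ} = e^{0.3×4.416} = 3.761.
T_slack = T_tight / e^{μβ} = 7100 / 3.761 = 1890 N.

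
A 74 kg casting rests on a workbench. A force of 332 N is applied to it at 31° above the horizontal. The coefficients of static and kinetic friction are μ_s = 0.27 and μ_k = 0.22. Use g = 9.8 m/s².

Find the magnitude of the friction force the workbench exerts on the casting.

The vertical component of P reduces the normal force: N = m g − P sin α = 725.2 − 171 = 554.2 N.
The horizontal driving force is P cos α = 284.6 N, so equilibrium needs friction f = 284.6 N.
The static-friction limit is μ_s N = 149.6 N.
284.6 > 149.6 N → the casting slides; f = μ_k N = 0.22×554.2 = 122 N.

f ≈ 122 N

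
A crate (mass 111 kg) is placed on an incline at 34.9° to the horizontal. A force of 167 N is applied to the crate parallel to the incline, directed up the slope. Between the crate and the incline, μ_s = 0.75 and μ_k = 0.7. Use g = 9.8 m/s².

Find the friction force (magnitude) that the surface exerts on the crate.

f ≈ 455 N (up the incline)

The normal reaction is N = m g cos θ = 892.2 N.
The friction needed for equilibrium is m g sin θ − P = 622.4 − 167 = 455.4 N, measured positive up-slope.
Static friction can supply at most μ_s N = 669.1 N.
Since |455.4| ≤ 669.1 N, the crate remains in static equilibrium and friction takes exactly the required value.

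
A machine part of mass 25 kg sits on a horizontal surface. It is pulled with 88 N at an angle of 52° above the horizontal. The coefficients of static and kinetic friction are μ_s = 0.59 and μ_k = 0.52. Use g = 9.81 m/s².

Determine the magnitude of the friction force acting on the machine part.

Vertical equilibrium gives N = m g − P sin α = 175.9 N.
For equilibrium, f = P cos α = 88×cos 52° = 54.18 N.
μ_s N = 0.59 × 175.9 = 103.8 N.
54.18 ≤ 103.8 N → static; friction equals the required 54.2 N.

f ≈ 54.2 N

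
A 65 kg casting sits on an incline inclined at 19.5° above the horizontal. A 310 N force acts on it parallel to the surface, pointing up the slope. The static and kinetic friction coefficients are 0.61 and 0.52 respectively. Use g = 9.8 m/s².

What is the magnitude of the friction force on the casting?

The normal reaction is N = m g cos θ = 600.5 N.
For equilibrium along the incline the friction force must supply f = m g sin θ − P = 212.6 − 310 = -97.37 N (positive meaning up-slope).
Maximum static friction available: μ_s N = 0.61 × 600.5 = 366.3 N.
Since |-97.37| ≤ 366.3 N, no slip — friction simply equals what equilibrium demands.

f ≈ 97.4 N (down the incline)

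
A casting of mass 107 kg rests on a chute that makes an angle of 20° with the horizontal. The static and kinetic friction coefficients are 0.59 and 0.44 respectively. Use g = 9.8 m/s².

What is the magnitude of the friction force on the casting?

f ≈ 359 N (up the incline)

Perpendicular to the surface, N = m g cos θ = 107·9.8·cos 20° = 985.4 N.
Along the slope the weight component is m g sin θ = 358.6 N; friction must supply exactly this, acting up-slope.
The static-friction ceiling is μ_s N = 0.59 × 985.4 = 581.4 N.
Since |358.6| ≤ 581.4 N, the casting remains in static equilibrium and friction takes exactly the required value.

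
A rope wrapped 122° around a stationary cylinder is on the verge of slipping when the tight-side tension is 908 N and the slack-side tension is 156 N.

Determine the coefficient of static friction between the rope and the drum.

μ ≈ 0.827

T₂/T₁ = e^{μβ} → μ = ln(T₂/T₁)/β.
β = 122° = 2.129 rad.
μ = ln(908/156)/2.129 = ln(5.821)/2.129 = 0.827.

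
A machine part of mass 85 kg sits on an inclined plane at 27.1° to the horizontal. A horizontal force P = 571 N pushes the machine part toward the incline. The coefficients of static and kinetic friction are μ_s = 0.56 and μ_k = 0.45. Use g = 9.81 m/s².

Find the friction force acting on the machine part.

The horizontal push has a component P sin θ into the surface, so N = m g cos θ + P sin θ = 742.3 + 260.1 = 1002 N.
Along the incline, the net driving force (taking up-slope positive) is P cos θ − m g sin θ = 508.3 − 379.9 = 128.5 N, so equilibrium requires friction f = -128.5 N (down-slope).
The limit of static friction is μ_s N = 561.4 N.
Since 128.5 N is within the 561.4 N limit, the machine part stays put and friction is exactly 128 N.

f ≈ 128 N (down the incline)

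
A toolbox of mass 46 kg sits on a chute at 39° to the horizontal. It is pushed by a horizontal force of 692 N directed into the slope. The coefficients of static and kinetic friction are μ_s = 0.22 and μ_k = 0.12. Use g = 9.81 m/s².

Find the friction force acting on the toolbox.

Normal direction: N = m g cos θ + P sin θ = 786.2 N.
Parallel to the incline: P cos θ − m g sin θ = 537.8 − 284 = 253.8 N; the friction needed to balance this is 253.8 N acting down the slope.
The limit of static friction is μ_s N = 173 N.
The required 253.8 N exceeds the static limit, so the toolbox slides up-slope and f = μ_k N = 0.12×786.2 = 94.3 N.

f ≈ 94.3 N (down the incline)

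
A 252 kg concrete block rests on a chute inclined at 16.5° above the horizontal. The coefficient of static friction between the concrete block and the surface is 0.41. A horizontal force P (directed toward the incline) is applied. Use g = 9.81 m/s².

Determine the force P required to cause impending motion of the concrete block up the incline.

At impending motion up the slope, friction acts down-slope at its limit: f = μ_s N.
Perpendicular to the incline: N = m g cos θ + P sin θ.
Along the incline: P cos θ = m g sin θ + μ_s N = m g sin θ + μ_s (m g cos θ + P sin θ).
Solving, P (cos θ − μ_s sin θ) = m g (sin θ + μ_s cos θ), so P = 252×9.81×(sin 16.5° + 0.41 cos 16.5°)/(cos 16.5° − 0.41 sin 16.5°) = 2470×0.6771/0.8424 = 1990 N.

P ≈ 1990 N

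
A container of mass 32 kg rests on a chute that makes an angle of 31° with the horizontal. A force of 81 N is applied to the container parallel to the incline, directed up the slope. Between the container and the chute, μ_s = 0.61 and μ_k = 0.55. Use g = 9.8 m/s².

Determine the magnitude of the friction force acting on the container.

f ≈ 80.5 N (up the incline)

Normal force: N = m g cos θ = 32 × 9.8 × cos 31° = 268.8 N.
For equilibrium along the incline the friction force must supply f = m g sin θ − P = 161.5 − 81 = 80.52 N (positive meaning up-slope).
The static-friction ceiling is μ_s N = 0.61 × 268.8 = 164 N.
Since |80.52| ≤ 164 N, the container remains in static equilibrium and friction takes exactly the required value.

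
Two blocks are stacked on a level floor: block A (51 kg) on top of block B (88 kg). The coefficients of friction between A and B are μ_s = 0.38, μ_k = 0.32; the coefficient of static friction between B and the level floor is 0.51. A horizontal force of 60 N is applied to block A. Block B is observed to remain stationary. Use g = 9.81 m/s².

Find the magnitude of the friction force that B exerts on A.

f ≈ 60 N

Between the blocks, N₁ = m_A g = 500.3 N.
So the A–B interface can sustain at most μ_s N₁ = 190.1 N of static friction.
P = 60 N is within that limit, so A and B move together (both at rest); the A–B friction is simply f₁ = P = 60 N.
By Newton's third law B feels 60 N forward from A. With B stationary, the floor's static friction on B balances it: f₂ = 60 N (well within μ_s(m_A+m_B)g = 695.4 N).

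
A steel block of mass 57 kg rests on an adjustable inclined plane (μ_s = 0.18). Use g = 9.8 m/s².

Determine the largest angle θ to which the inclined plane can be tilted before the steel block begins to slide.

θ_max ≈ 10.2°

At the slip threshold, m g sin θ = μ_s · m g cos θ, so tan θ = μ_s.
θ_max = arctan(0.18) = 10.2°.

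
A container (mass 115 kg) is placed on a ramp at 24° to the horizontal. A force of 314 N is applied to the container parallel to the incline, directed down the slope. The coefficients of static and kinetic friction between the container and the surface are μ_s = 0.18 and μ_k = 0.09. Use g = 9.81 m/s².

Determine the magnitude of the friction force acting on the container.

f ≈ 92.8 N (up the incline)

Normal force: N = m g cos θ = 115 × 9.81 × cos 24° = 1031 N.
For equilibrium along the incline the friction force must supply f = m g sin θ + P = 458.9 + 314 = 772.9 N (positive meaning up-slope).
Maximum static friction available: μ_s N = 0.18 × 1031 = 185.5 N.
Since |772.9| > 185.5 N, static friction cannot hold it; the container slides down the incline and kinetic friction applies: f = μ_k N = 0.09 × 1031 = 92.8 N.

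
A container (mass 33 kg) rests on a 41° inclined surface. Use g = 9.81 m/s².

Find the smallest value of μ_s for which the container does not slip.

At the slip threshold m g sin θ = μ_s m g cos θ, so μ_s,min = tan θ.
μ_s,min = tan 41° = 0.869.

μ_s,min ≈ 0.869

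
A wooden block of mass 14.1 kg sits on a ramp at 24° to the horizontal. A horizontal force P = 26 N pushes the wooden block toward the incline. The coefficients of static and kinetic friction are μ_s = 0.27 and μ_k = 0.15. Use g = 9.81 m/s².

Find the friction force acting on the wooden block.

f ≈ 32.5 N (up the incline)

The horizontal push has a component P sin θ into the surface, so N = m g cos θ + P sin θ = 126.4 + 10.58 = 136.9 N.
Along the incline, the net driving force (taking up-slope positive) is P cos θ − m g sin θ = 23.75 − 56.26 = -32.51 N, so equilibrium requires friction f = 32.51 N (up-slope).
The limit of static friction is μ_s N = 36.97 N.
|f_req| = 32.51 ≤ 36.97 N → the wooden block is in equilibrium; friction equals the required value.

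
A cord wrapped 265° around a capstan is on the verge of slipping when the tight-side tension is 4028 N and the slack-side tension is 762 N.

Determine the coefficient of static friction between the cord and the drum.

μ ≈ 0.36

T₂/T₁ = e^{μβ} → μ = ln(T₂/T₁)/β.
β = 265° = 4.625 rad.
μ = ln(4028/762)/4.625 = ln(5.286)/4.625 = 0.36.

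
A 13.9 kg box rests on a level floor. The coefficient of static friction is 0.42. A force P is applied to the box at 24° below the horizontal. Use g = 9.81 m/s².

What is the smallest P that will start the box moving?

P ≈ 77.1 N

N = m g + P sin α (the push presses the box into the level floor).
At impending slip, P cos α = μ_s N = μ_s (m g + P sin α).
Solving: P (cos α − μ_s sin α) = μ_s m g → P = 0.42×136/(cos 24° − 0.42 sin 24°) = 57.3/0.7427 = 77.1 N.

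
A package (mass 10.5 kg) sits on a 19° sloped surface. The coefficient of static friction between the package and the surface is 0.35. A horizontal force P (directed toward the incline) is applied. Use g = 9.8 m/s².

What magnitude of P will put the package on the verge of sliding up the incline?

At impending motion up the slope, friction acts down-slope at its limit: f = μ_s N.
Perpendicular to the incline: N = m g cos θ + P sin θ.
Along the incline: P cos θ = m g sin θ + μ_s N = m g sin θ + μ_s (m g cos θ + P sin θ).
Solving, P (cos θ − μ_s sin θ) = m g (sin θ + μ_s cos θ), so P = 10.5×9.8×(sin 19° + 0.35 cos 19°)/(cos 19° − 0.35 sin 19°) = 103×0.6565/0.8316 = 81.2 N.

P ≈ 81.2 N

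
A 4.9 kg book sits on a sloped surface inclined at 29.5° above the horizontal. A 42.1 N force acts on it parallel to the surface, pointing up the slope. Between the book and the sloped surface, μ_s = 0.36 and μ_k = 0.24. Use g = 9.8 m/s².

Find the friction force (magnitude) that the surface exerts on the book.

Perpendicular to the surface, N = m g cos θ = 4.9·9.8·cos 29.5° = 41.79 N.
The friction needed for equilibrium is m g sin θ − P = 23.65 − 42.1 = -18.45 N, measured positive up-slope.
The static-friction ceiling is μ_s N = 0.36 × 41.79 = 15.05 N.
Since |-18.45| > 15.05 N, static friction cannot hold it; the book slides up the incline and kinetic friction applies: f = μ_k N = 0.24 × 41.79 = 10 N.

f ≈ 10 N (down the incline)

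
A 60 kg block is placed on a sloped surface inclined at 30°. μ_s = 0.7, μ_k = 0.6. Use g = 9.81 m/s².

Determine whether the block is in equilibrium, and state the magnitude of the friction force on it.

N = m g cos θ = 510 N.
Down-slope weight component: m g sin θ = 294 N.
μ_s N = 357 N.
294 ≤ 357 N, so it stays put; friction = 294 N.

f ≈ 294 N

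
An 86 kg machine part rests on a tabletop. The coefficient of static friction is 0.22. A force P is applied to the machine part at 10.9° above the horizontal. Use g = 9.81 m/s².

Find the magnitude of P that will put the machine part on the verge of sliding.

P ≈ 181 N

N = m g − P sin α (the pull lifts the machine part).
At impending slip, P cos α = μ_s N = μ_s (m g − P sin α).
Solving: P (cos α + μ_s sin α) = μ_s m g → P = 0.22×844/(cos 10.9° + 0.22 sin 10.9°) = 186/1.024 = 181 N.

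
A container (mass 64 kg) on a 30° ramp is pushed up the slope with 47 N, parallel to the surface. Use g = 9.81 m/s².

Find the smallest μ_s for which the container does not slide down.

N = m g cos θ = 543.7 N.
Friction must make up the shortfall along the incline: f = m g sin θ − P = 313.9 − 47 = 266.9 N.
At the threshold f = μ_s N, so μ_s,min = 266.9/543.7 = 0.491.

μ_s,min ≈ 0.491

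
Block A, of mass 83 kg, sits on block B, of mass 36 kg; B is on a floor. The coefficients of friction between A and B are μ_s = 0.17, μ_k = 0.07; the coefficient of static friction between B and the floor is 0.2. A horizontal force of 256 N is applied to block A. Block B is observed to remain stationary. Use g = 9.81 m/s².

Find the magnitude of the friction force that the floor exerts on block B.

f ≈ 57 N

Normal force at the A–B interface: N₁ = m_A g = 814.2 N.
Maximum static friction on A from B: μ_s N₁ = 0.17×814.2 = 138.4 N.
Since P = 256 N > 138.4 N, A slides on B; the A–B friction is kinetic: f₁ = μ_k N₁ = 0.07×814.2 = 57 N.
B experiences an equal 57 N forward from A (third law). B is in equilibrium, so the floor supplies f₂ = 57 N of static friction (limit μ_s(m_A+m_B)g = 233.5 N, not exceeded).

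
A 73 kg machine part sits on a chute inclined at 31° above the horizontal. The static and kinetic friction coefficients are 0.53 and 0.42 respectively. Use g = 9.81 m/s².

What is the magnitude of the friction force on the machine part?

Perpendicular to the surface, N = m g cos θ = 73·9.81·cos 31° = 613.8 N.
For equilibrium along the incline, friction must balance the weight component: f = m g sin θ = 368.8 N up the slope.
Static friction can supply at most μ_s N = 325.3 N.
Since |368.8| > 325.3 N, static friction cannot hold it; the machine part slides down the incline and kinetic friction applies: f = μ_k N = 0.42 × 613.8 = 258 N.

f ≈ 258 N (up the incline)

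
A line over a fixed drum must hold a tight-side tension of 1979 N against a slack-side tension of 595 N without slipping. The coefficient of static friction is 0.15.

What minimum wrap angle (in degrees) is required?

β_min ≈ 459°

T₂/T₁ = e^{μβ} → β = ln(T₂/T₁)/μ.
β = ln(1979/595)/0.15 = 1.202/0.15 = 8.012 rad.
In degrees: β = 8.012 × 180/π = 459°.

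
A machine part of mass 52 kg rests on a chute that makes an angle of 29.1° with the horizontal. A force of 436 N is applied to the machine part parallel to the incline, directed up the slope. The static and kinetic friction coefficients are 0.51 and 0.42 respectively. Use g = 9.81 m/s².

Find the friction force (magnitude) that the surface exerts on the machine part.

f ≈ 188 N (down the incline)

The normal reaction is N = m g cos θ = 445.7 N.
The friction needed for equilibrium is m g sin θ − P = 248.1 − 436 = -187.9 N, measured positive up-slope.
Maximum static friction available: μ_s N = 0.51 × 445.7 = 227.3 N.
Since |-187.9| ≤ 227.3 N, static friction is sufficient; f equals the required value, not μ_s N.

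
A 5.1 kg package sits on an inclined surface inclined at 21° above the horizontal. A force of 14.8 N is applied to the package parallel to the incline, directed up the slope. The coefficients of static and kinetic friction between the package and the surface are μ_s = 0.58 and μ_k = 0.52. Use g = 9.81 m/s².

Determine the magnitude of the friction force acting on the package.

f ≈ 3.13 N (up the incline)

Perpendicular to the surface, N = m g cos θ = 5.1·9.81·cos 21° = 46.71 N.
The friction needed for equilibrium is m g sin θ − P = 17.93 − 14.8 = 3.13 N, measured positive up-slope.
The static-friction ceiling is μ_s N = 0.58 × 46.71 = 27.09 N.
Since |3.13| ≤ 27.09 N, the package remains in static equilibrium and friction takes exactly the required value.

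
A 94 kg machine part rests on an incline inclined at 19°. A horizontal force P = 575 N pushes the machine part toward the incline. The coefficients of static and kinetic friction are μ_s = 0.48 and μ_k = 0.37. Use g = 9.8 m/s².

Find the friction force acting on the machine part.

Normal direction: N = m g cos θ + P sin θ = 1058 N.
Parallel to the incline: P cos θ − m g sin θ = 543.7 − 299.9 = 243.8 N; the friction needed to balance this is 243.8 N acting down the slope.
The limit of static friction is μ_s N = 507.9 N.
|f_req| = 243.8 ≤ 507.9 N → the machine part is in equilibrium; friction equals the required value.

f ≈ 244 N (down the incline)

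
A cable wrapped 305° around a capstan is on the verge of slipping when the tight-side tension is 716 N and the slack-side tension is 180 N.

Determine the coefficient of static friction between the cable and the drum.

μ ≈ 0.259

T₂/T₁ = e^{μβ} → μ = ln(T₂/T₁)/β.
β = 305° = 5.323 rad.
μ = ln(716/180)/5.323 = ln(3.978)/5.323 = 0.259.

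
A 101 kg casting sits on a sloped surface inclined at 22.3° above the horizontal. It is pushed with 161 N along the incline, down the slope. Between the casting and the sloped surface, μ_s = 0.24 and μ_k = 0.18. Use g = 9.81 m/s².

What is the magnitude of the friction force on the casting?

Normal force: N = m g cos θ = 101 × 9.81 × cos 22.3° = 916.7 N.
The friction needed for equilibrium is m g sin θ + P = 376 + 161 = 537 N, measured positive up-slope.
The static-friction ceiling is μ_s N = 0.24 × 916.7 = 220 N.
|537| exceeds 220 N, so the casting slips down-slope; friction is kinetic, f = μ_k N = 0.18×916.7 = 165 N.

f ≈ 165 N (up the incline)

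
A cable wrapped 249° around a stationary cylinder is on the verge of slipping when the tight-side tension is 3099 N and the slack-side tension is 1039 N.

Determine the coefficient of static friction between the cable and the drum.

T₂/T₁ = e^{μβ} → μ = ln(T₂/T₁)/β.
β = 249° = 4.346 rad.
μ = ln(3099/1039)/4.346 = ln(2.983)/4.346 = 0.251.

μ ≈ 0.251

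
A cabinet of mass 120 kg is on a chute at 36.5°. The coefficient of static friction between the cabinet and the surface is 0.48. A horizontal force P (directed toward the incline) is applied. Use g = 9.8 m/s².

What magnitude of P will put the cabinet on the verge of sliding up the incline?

At impending motion up the slope, friction acts down-slope at its limit: f = μ_s N.
Perpendicular to the incline: N = m g cos θ + P sin θ.
Along the incline: P cos θ = m g sin θ + μ_s N = m g sin θ + μ_s (m g cos θ + P sin θ).
Solving, P (cos θ − μ_s sin θ) = m g (sin θ + μ_s cos θ), so P = 120×9.8×(sin 36.5° + 0.48 cos 36.5°)/(cos 36.5° − 0.48 sin 36.5°) = 1180×0.9807/0.5183 = 2220 N.

P ≈ 2220 N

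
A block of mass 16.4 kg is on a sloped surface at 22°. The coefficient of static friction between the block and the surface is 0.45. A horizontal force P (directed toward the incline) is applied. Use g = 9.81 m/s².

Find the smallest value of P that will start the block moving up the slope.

At impending motion up the slope, friction acts down-slope at its limit: f = μ_s N.
Perpendicular to the incline: N = m g cos θ + P sin θ.
Along the incline: P cos θ = m g sin θ + μ_s N = m g sin θ + μ_s (m g cos θ + P sin θ).
Solving, P (cos θ − μ_s sin θ) = m g (sin θ + μ_s cos θ), so P = 16.4×9.81×(sin 22° + 0.45 cos 22°)/(cos 22° − 0.45 sin 22°) = 161×0.7918/0.7586 = 168 N.

P ≈ 168 N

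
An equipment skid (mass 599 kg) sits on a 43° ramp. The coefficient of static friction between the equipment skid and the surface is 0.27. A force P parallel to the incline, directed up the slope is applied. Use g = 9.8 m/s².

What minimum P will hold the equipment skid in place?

The equipment skid tends to slide down (tan θ > μ_s), so at the point of impending slip friction acts up-slope at its limit: f = μ_s N.
P is parallel to the surface, so N = m g cos θ = 4290 N.
Along the incline: P + μ_s N = m g sin θ, so P = 4000 − 0.27×4290 = 2840 N.

P_min ≈ 2840 N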